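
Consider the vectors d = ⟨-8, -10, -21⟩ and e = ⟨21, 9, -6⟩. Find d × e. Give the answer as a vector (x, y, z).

(249, -489, 138)

i: (-10)·(-6) - (-21)·9 = 60 - (-189) = 249
j: (-21)·21 - (-8)·(-6) = -441 - 48 = -489
k: (-8)·9 - (-10)·21 = -72 - (-210) = 138
d × e = (249, -489, 138)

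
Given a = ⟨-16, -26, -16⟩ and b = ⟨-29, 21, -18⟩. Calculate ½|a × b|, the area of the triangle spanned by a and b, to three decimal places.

682.915

i: (-26)·(-18) - (-16)·21 = 468 - (-336) = 804
j: (-16)·(-29) - (-16)·(-18) = 464 - 288 = 176
k: (-16)·21 - (-26)·(-29) = -336 - 754 = -1090
a × b = (804, 176, -1090)
|a × b| = √(804² + 176² + (-1090)²) = √1865492 ≈ 1365.8302
area = ½ · 1365.8302 ≈ 682.915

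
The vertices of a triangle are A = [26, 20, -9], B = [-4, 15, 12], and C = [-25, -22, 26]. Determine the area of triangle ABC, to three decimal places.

AB = (-30, -5, 21),  AC = (-51, -42, 35)
i: (-5)·35 - 21·(-42) = -175 - (-882) = 707
j: 21·(-51) - (-30)·35 = -1071 - (-1050) = -21
k: (-30)·(-42) - (-5)·(-51) = 1260 - 255 = 1005
AB × AC = (707, -21, 1005)
|AB × AC| = √1510315 ≈ 1228.9487
area = ½ · 1228.9487 ≈ 614.474

614.474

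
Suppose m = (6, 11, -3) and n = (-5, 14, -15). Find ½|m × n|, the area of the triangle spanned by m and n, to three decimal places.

106.624

i: 11·(-15) - (-3)·14 = -165 - (-42) = -123
j: (-3)·(-5) - 6·(-15) = 15 - (-90) = 105
k: 6·14 - 11·(-5) = 84 - (-55) = 139
m × n = (-123, 105, 139)
|m × n| = √((-123)² + 105² + 139²) = √45475 ≈ 213.2487
area = ½ · 213.2487 ≈ 106.624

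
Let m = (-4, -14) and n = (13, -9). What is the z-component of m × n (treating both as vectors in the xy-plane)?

(-4)·(-9) - (-14)·13 = 36 - (-182) = 218

218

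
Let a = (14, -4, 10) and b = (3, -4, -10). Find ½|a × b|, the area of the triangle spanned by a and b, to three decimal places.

i: (-4)·(-10) - 10·(-4) = 40 - (-40) = 80
j: 10·3 - 14·(-10) = 30 - (-140) = 170
k: 14·(-4) - (-4)·3 = -56 - (-12) = -44
a × b = (80, 170, -44)
|a × b| = √(80² + 170² + (-44)²) = √37236 ≈ 192.9663
area = ½ · 192.9663 ≈ 96.483

96.483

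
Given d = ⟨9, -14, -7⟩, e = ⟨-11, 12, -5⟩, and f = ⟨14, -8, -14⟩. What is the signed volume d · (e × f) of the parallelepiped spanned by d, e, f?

1824

e × f:
i: 12·(-14) - (-5)·(-8) = -168 - 40 = -208
j: (-5)·14 - (-11)·(-14) = -70 - 154 = -224
k: (-11)·(-8) - 12·14 = 88 - 168 = -80
e × f = (-208, -224, -80)
d · (e × f) = 9·(-208) + (-14)·(-224) + (-7)·(-80) = -1872 + 3136 + 560 = 1824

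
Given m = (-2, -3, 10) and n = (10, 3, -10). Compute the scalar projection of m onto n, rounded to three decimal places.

m · n = (-2)·10 + (-3)·3 + 10·(-10) = -20 - 9 - 100 = -129
|n| = √(100 + 9 + 100) = √209 ≈ 14.4568
comp_n m = -129 / √209 ≈ -8.923

-8.923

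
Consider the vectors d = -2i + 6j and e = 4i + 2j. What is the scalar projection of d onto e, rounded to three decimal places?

d · e = (-2)·4 + 6·2 = -8 + 12 = 4
|e| = √(16 + 4) = √20 ≈ 4.4721
comp_e d = 4 / √20 ≈ 0.894

0.894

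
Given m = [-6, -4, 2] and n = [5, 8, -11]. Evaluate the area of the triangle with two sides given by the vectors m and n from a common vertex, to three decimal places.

i: (-4)·(-11) - 2·8 = 44 - 16 = 28
j: 2·5 - (-6)·(-11) = 10 - 66 = -56
k: (-6)·8 - (-4)·5 = -48 - (-20) = -28
m × n = (28, -56, -28)
|m × n| = √(28² + (-56)² + (-28)²) = √4704 ≈ 68.5857
area = ½ · 68.5857 ≈ 34.293

34.293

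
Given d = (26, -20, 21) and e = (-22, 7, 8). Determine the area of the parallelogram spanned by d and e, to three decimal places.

i: (-20)·8 - 21·7 = -160 - 147 = -307
j: 21·(-22) - 26·8 = -462 - 208 = -670
k: 26·7 - (-20)·(-22) = 182 - 440 = -258
d × e = (-307, -670, -258)
|d × e| = √((-307)² + (-670)² + (-258)²) = √609713 ≈ 780.8412

780.841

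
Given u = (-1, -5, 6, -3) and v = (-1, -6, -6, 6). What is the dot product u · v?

u · v = (-1)·(-1) + (-5)·(-6) + 6·(-6) + (-3)·6 = 1 + 30 - 36 - 18 = -23

-23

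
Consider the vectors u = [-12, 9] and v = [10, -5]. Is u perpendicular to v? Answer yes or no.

no

u · v = (-12)·10 + 9·(-5) = -120 - 45 = -165
Nonzero, so the vectors are not orthogonal.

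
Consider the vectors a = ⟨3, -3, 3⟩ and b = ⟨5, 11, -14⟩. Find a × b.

i: (-3)·(-14) - 3·11 = 42 - 33 = 9
j: 3·5 - 3·(-14) = 15 - (-42) = 57
k: 3·11 - (-3)·5 = 33 - (-15) = 48
a × b = (9, 57, 48)

(9, 57, 48)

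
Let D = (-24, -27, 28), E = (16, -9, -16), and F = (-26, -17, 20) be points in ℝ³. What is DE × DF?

DE = (40, 18, -44)
DF = (-2, 10, -8)
i: 18·(-8) - (-44)·10 = -144 - (-440) = 296
j: (-44)·(-2) - 40·(-8) = 88 - (-320) = 408
k: 40·10 - 18·(-2) = 400 - (-36) = 436
DE × DF = (296, 408, 436)

(296, 408, 436)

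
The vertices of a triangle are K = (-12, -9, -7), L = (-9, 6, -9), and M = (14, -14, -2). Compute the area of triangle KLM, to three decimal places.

KL = (3, 15, -2),  KM = (26, -5, 5)
i: 15·5 - (-2)·(-5) = 75 - 10 = 65
j: (-2)·26 - 3·5 = -52 - 15 = -67
k: 3·(-5) - 15·26 = -15 - 390 = -405
KL × KM = (65, -67, -405)
|KL × KM| = √172739 ≈ 415.6188
area = ½ · 415.6188 ≈ 207.809

207.809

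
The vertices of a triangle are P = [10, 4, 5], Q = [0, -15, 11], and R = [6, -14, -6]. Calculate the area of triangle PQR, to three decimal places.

PQ = (-10, -19, 6),  PR = (-4, -18, -11)
i: (-19)·(-11) - 6·(-18) = 209 - (-108) = 317
j: 6·(-4) - (-10)·(-11) = -24 - 110 = -134
k: (-10)·(-18) - (-19)·(-4) = 180 - 76 = 104
PQ × PR = (317, -134, 104)
|PQ × PR| = √129261 ≈ 359.5289
area = ½ · 359.5289 ≈ 179.764

179.764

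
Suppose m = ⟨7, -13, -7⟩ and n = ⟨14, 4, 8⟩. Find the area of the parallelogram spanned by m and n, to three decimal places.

i: (-13)·8 - (-7)·4 = -104 - (-28) = -76
j: (-7)·14 - 7·8 = -98 - 56 = -154
k: 7·4 - (-13)·14 = 28 - (-182) = 210
m × n = (-76, -154, 210)
|m × n| = √((-76)² + (-154)² + 210²) = √73592 ≈ 271.2785

271.278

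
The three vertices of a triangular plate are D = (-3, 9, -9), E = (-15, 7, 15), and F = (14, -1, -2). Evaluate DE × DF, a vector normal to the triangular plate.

DE = (-12, -2, 24)
DF = (17, -10, 7)
i: (-2)·7 - 24·(-10) = -14 - (-240) = 226
j: 24·17 - (-12)·7 = 408 - (-84) = 492
k: (-12)·(-10) - (-2)·17 = 120 - (-34) = 154
DE × DF = (226, 492, 154)

(226, 492, 154)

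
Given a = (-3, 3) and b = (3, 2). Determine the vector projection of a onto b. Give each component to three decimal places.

(-0.692, -0.462)

a · b = (-3)·3 + 3·2 = -9 + 6 = -3
|b|² = 9 + 4 = 13
proj_b a = (-3/13) · (3, 2) ≈ (-0.692, -0.462)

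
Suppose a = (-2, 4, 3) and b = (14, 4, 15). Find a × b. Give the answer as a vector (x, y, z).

i: 4·15 - 3·4 = 60 - 12 = 48
j: 3·14 - (-2)·15 = 42 - (-30) = 72
k: (-2)·4 - 4·14 = -8 - 56 = -64
a × b = (48, 72, -64)

(48, 72, -64)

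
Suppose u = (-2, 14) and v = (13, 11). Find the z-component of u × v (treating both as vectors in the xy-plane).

(-2)·11 - 14·13 = -22 - 182 = -204

-204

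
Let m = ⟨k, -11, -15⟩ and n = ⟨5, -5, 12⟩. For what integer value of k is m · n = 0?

m · n = k·5 + (-11)·(-5) + (-15)·12 = -125 + 5k
Set equal to 0: 5k = 125, so k = 25.

25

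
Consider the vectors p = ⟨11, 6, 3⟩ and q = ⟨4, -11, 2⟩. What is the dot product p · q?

-16

p · q = 11·4 + 6·(-11) + 3·2 = 44 - 66 + 6 = -16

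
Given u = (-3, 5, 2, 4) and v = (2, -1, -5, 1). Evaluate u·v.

-17

u · v = (-3)·2 + 5·(-1) + 2·(-5) + 4·1 = -6 - 5 - 10 + 4 = -17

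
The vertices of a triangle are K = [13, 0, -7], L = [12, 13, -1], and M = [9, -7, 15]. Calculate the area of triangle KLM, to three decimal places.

KL = (-1, 13, 6),  KM = (-4, -7, 22)
i: 13·22 - 6·(-7) = 286 - (-42) = 328
j: 6·(-4) - (-1)·22 = -24 - (-22) = -2
k: (-1)·(-7) - 13·(-4) = 7 - (-52) = 59
KL × KM = (328, -2, 59)
|KL × KM| = √111069 ≈ 333.2702
area = ½ · 333.2702 ≈ 166.635

166.635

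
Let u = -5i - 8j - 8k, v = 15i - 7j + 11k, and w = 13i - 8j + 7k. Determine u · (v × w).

v × w:
i: (-7)·7 - 11·(-8) = -49 - (-88) = 39
j: 11·13 - 15·7 = 143 - 105 = 38
k: 15·(-8) - (-7)·13 = -120 - (-91) = -29
v × w = (39, 38, -29)
u · (v × w) = (-5)·39 + (-8)·38 + (-8)·(-29) = -195 - 304 + 232 = -267

-267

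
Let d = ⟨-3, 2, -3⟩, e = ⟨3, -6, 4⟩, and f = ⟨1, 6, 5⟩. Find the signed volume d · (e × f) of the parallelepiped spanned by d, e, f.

68

e × f:
i: (-6)·5 - 4·6 = -30 - 24 = -54
j: 4·1 - 3·5 = 4 - 15 = -11
k: 3·6 - (-6)·1 = 18 - (-6) = 24
e × f = (-54, -11, 24)
d · (e × f) = (-3)·(-54) + 2·(-11) + (-3)·24 = 162 - 22 - 72 = 68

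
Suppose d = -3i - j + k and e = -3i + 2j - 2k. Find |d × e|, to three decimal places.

12.728

i: (-1)·(-2) - 1·2 = 2 - 2 = 0
j: 1·(-3) - (-3)·(-2) = -3 - 6 = -9
k: (-3)·2 - (-1)·(-3) = -6 - 3 = -9
d × e = (0, -9, -9)
|d × e| = √(0² + (-9)² + (-9)²) = √162 ≈ 12.7279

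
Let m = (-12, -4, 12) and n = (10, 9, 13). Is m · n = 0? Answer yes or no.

m · n = (-12)·10 + (-4)·9 + 12·13 = -120 - 36 + 156 = 0
Zero, so the vectors are orthogonal.

yes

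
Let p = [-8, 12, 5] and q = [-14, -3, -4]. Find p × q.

(-33, -102, 192)

i: 12·(-4) - 5·(-3) = -48 - (-15) = -33
j: 5·(-14) - (-8)·(-4) = -70 - 32 = -102
k: (-8)·(-3) - 12·(-14) = 24 - (-168) = 192
p × q = (-33, -102, 192)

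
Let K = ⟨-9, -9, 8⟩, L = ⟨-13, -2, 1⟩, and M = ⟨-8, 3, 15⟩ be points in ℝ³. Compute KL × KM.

KL = (-4, 7, -7)
KM = (1, 12, 7)
i: 7·7 - (-7)·12 = 49 - (-84) = 133
j: (-7)·1 - (-4)·7 = -7 - (-28) = 21
k: (-4)·12 - 7·1 = -48 - 7 = -55
KL × KM = (133, 21, -55)

(133, 21, -55)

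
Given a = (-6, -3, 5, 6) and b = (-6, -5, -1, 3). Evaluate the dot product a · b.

a · b = (-6)·(-6) + (-3)·(-5) + 5·(-1) + 6·3 = 36 + 15 - 5 + 18 = 64

64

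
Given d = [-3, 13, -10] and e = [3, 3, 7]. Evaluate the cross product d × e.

(121, -9, -48)

i: 13·7 - (-10)·3 = 91 - (-30) = 121
j: (-10)·3 - (-3)·7 = -30 - (-21) = -9
k: (-3)·3 - 13·3 = -9 - 39 = -48
d × e = (121, -9, -48)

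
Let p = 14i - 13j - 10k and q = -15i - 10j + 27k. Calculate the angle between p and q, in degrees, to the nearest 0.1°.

120.0

p · q = 14·(-15) + (-13)·(-10) + (-10)·27 = -210 + 130 - 270 = -350
|p|² = 196 + 169 + 100 = 465,  |p| = √465 ≈ 21.563859
|q|² = 225 + 100 + 729 = 1054,  |q| = √1054 ≈ 32.465366
cos θ = -350 / (21.563859 · 32.465366) ≈ -0.49994
θ = arccos(-0.49994) ≈ 120.0°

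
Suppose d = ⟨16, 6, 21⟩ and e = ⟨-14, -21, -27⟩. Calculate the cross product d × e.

(279, 138, -252)

i: 6·(-27) - 21·(-21) = -162 - (-441) = 279
j: 21·(-14) - 16·(-27) = -294 - (-432) = 138
k: 16·(-21) - 6·(-14) = -336 - (-84) = -252
d × e = (279, 138, -252)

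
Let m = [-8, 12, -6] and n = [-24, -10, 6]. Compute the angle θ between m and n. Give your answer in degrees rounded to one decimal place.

m · n = (-8)·(-24) + 12·(-10) + (-6)·6 = 192 - 120 - 36 = 36
|m|² = 64 + 144 + 36 = 244,  |m| = √244 ≈ 15.620499
|n|² = 576 + 100 + 36 = 712,  |n| = √712 ≈ 26.683328
cos θ = 36 / (15.620499 · 26.683328) ≈ 0.08637
θ = arccos(0.08637) ≈ 85.0°

85.0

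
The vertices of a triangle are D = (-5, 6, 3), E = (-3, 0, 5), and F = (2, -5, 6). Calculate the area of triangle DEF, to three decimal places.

10.954

DE = (2, -6, 2),  DF = (7, -11, 3)
i: (-6)·3 - 2·(-11) = -18 - (-22) = 4
j: 2·7 - 2·3 = 14 - 6 = 8
k: 2·(-11) - (-6)·7 = -22 - (-42) = 20
DE × DF = (4, 8, 20)
|DE × DF| = √480 ≈ 21.9089
area = ½ · 21.9089 ≈ 10.954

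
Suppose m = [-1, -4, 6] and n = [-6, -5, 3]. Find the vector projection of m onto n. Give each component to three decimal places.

(-3.771, -3.143, 1.886)

m · n = (-1)·(-6) + (-4)·(-5) + 6·3 = 6 + 20 + 18 = 44
|n|² = 36 + 25 + 9 = 70
proj_n m = (44/70) · (-6, -5, 3) ≈ (-3.771, -3.143, 1.886)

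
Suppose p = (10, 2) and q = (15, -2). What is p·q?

p · q = 10·15 + 2·(-2) = 150 - 4 = 146

146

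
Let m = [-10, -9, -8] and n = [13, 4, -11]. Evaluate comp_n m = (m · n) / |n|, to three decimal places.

-4.459

m · n = (-10)·13 + (-9)·4 + (-8)·(-11) = -130 - 36 + 88 = -78
|n| = √(169 + 16 + 121) = √306 ≈ 17.4929
comp_n m = -78 / √306 ≈ -4.459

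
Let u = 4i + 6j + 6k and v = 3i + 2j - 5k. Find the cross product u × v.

(-42, 38, -10)

i: 6·(-5) - 6·2 = -30 - 12 = -42
j: 6·3 - 4·(-5) = 18 - (-20) = 38
k: 4·2 - 6·3 = 8 - 18 = -10
u × v = (-42, 38, -10)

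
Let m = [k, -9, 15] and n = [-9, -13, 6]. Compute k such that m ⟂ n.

23

m · n = k·(-9) + (-9)·(-13) + 15·6 = 207 - 9k
Set equal to 0: -9k = -207, so k = 23.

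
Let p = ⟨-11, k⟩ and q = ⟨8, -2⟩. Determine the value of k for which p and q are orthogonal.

p · q = (-11)·8 + k·(-2) = -88 - 2k
Set equal to 0: -2k = 88, so k = -44.

-44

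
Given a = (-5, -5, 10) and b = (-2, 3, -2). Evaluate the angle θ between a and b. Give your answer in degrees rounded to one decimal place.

a · b = (-5)·(-2) + (-5)·3 + 10·(-2) = 10 - 15 - 20 = -25
|a|² = 25 + 25 + 100 = 150,  |a| = √150 ≈ 12.247449
|b|² = 4 + 9 + 4 = 17,  |b| = √17 ≈ 4.123106
cos θ = -25 / (12.247449 · 4.123106) ≈ -0.49507
θ = arccos(-0.49507) ≈ 119.7°

119.7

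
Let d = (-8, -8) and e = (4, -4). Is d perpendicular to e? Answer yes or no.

d · e = (-8)·4 + (-8)·(-4) = -32 + 32 = 0
Zero, so the vectors are orthogonal.

yes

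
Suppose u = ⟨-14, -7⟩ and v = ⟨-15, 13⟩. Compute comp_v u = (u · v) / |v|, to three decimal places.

u · v = (-14)·(-15) + (-7)·13 = 210 - 91 = 119
|v| = √(225 + 169) = √394 ≈ 19.8494
comp_v u = 119 / √394 ≈ 5.995

5.995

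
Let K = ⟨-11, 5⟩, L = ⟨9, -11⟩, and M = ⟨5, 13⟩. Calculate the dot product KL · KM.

KL = L − K = (20, -16)
KM = M − K = (16, 8)
KL · KM = 20·16 + (-16)·8 = 320 - 128 = 192

192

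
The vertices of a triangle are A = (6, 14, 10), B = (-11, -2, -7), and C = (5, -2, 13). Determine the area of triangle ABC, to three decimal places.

207.702

AB = (-17, -16, -17),  AC = (-1, -16, 3)
i: (-16)·3 - (-17)·(-16) = -48 - 272 = -320
j: (-17)·(-1) - (-17)·3 = 17 - (-51) = 68
k: (-17)·(-16) - (-16)·(-1) = 272 - 16 = 256
AB × AC = (-320, 68, 256)
|AB × AC| = √172560 ≈ 415.4034
area = ½ · 415.4034 ≈ 207.702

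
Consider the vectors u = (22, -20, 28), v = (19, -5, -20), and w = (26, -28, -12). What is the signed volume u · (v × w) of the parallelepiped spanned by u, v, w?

-16416

v × w:
i: (-5)·(-12) - (-20)·(-28) = 60 - 560 = -500
j: (-20)·26 - 19·(-12) = -520 - (-228) = -292
k: 19·(-28) - (-5)·26 = -532 - (-130) = -402
v × w = (-500, -292, -402)
u · (v × w) = 22·(-500) + (-20)·(-292) + 28·(-402) = -11000 + 5840 - 11256 = -16416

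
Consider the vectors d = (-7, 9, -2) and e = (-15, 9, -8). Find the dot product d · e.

202

d · e = (-7)·(-15) + 9·9 + (-2)·(-8) = 105 + 81 + 16 = 202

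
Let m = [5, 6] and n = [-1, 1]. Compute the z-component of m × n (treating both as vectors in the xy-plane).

11

5·1 - 6·(-1) = 5 - (-6) = 11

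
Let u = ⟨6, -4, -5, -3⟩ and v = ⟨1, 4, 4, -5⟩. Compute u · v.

u · v = 6·1 + (-4)·4 + (-5)·4 + (-3)·(-5) = 6 - 16 - 20 + 15 = -15

-15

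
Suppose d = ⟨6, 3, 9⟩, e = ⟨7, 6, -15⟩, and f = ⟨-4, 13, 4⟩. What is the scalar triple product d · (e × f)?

e × f:
i: 6·4 - (-15)·13 = 24 - (-195) = 219
j: (-15)·(-4) - 7·4 = 60 - 28 = 32
k: 7·13 - 6·(-4) = 91 - (-24) = 115
e × f = (219, 32, 115)
d · (e × f) = 6·219 + 3·32 + 9·115 = 1314 + 96 + 1035 = 2445

2445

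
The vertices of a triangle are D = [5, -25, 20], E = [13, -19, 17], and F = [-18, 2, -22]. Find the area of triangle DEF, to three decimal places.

DE = (8, 6, -3),  DF = (-23, 27, -42)
i: 6·(-42) - (-3)·27 = -252 - (-81) = -171
j: (-3)·(-23) - 8·(-42) = 69 - (-336) = 405
k: 8·27 - 6·(-23) = 216 - (-138) = 354
DE × DF = (-171, 405, 354)
|DE × DF| = √318582 ≈ 564.4307
area = ½ · 564.4307 ≈ 282.215

282.215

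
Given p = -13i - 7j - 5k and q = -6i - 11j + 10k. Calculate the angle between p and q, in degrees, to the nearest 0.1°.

p · q = (-13)·(-6) + (-7)·(-11) + (-5)·10 = 78 + 77 - 50 = 105
|p|² = 169 + 49 + 25 = 243,  |p| = √243 ≈ 15.588457
|q|² = 36 + 121 + 100 = 257,  |q| = √257 ≈ 16.031220
cos θ = 105 / (15.588457 · 16.031220) ≈ 0.42016
θ = arccos(0.42016) ≈ 65.2°

65.2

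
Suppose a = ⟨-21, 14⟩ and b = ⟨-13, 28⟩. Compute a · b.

a · b = (-21)·(-13) + 14·28 = 273 + 392 = 665

665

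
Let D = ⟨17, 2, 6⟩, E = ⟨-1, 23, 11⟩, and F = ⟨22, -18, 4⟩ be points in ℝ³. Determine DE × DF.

DE = (-18, 21, 5)
DF = (5, -20, -2)
i: 21·(-2) - 5·(-20) = -42 - (-100) = 58
j: 5·5 - (-18)·(-2) = 25 - 36 = -11
k: (-18)·(-20) - 21·5 = 360 - 105 = 255
DE × DF = (58, -11, 255)

(58, -11, 255)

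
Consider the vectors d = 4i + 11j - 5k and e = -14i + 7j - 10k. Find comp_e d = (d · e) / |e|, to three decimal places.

3.823

d · e = 4·(-14) + 11·7 + (-5)·(-10) = -56 + 77 + 50 = 71
|e| = √(196 + 49 + 100) = √345 ≈ 18.5742
comp_e d = 71 / √345 ≈ 3.823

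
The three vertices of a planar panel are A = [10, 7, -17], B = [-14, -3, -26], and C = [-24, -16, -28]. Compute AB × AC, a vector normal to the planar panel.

(-97, 42, 212)

AB = (-24, -10, -9)
AC = (-34, -23, -11)
i: (-10)·(-11) - (-9)·(-23) = 110 - 207 = -97
j: (-9)·(-34) - (-24)·(-11) = 306 - 264 = 42
k: (-24)·(-23) - (-10)·(-34) = 552 - 340 = 212
AB × AC = (-97, 42, 212)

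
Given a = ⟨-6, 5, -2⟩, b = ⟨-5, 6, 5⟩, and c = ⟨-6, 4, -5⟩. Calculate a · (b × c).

-7

b × c:
i: 6·(-5) - 5·4 = -30 - 20 = -50
j: 5·(-6) - (-5)·(-5) = -30 - 25 = -55
k: (-5)·4 - 6·(-6) = -20 - (-36) = 16
b × c = (-50, -55, 16)
a · (b × c) = (-6)·(-50) + 5·(-55) + (-2)·16 = 300 - 275 - 32 = -7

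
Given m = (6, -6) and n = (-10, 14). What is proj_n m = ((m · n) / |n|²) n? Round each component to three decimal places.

m · n = 6·(-10) + (-6)·14 = -60 - 84 = -144
|n|² = 100 + 196 = 296
proj_n m = (-144/296) · (-10, 14) ≈ (4.865, -6.811)

(4.865, -6.811)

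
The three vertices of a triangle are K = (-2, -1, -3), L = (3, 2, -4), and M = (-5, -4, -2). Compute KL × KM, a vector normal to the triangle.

KL = (5, 3, -1)
KM = (-3, -3, 1)
i: 3·1 - (-1)·(-3) = 3 - 3 = 0
j: (-1)·(-3) - 5·1 = 3 - 5 = -2
k: 5·(-3) - 3·(-3) = -15 - (-9) = -6
KL × KM = (0, -2, -6)

(0, -2, -6)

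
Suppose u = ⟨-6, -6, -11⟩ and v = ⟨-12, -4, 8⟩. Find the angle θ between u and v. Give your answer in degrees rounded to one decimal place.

87.8

u · v = (-6)·(-12) + (-6)·(-4) + (-11)·8 = 72 + 24 - 88 = 8
|u|² = 36 + 36 + 121 = 193,  |u| = √193 ≈ 13.892444
|v|² = 144 + 16 + 64 = 224,  |v| = √224 ≈ 14.966630
cos θ = 8 / (13.892444 · 14.966630) ≈ 0.03848
θ = arccos(0.03848) ≈ 87.8°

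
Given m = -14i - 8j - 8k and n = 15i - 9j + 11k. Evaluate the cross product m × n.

(-160, 34, 246)

i: (-8)·11 - (-8)·(-9) = -88 - 72 = -160
j: (-8)·15 - (-14)·11 = -120 - (-154) = 34
k: (-14)·(-9) - (-8)·15 = 126 - (-120) = 246
m × n = (-160, 34, 246)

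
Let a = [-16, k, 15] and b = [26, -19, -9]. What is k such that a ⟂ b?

-29

a · b = (-16)·26 + k·(-19) + 15·(-9) = -551 - 19k
Set equal to 0: -19k = 551, so k = -29.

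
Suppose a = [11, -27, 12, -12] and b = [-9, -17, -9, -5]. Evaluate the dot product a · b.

a · b = 11·(-9) + (-27)·(-17) + 12·(-9) + (-12)·(-5) = -99 + 459 - 108 + 60 = 312

312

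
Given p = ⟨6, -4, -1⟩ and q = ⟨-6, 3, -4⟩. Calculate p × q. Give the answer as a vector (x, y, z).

(19, 30, -6)

i: (-4)·(-4) - (-1)·3 = 16 - (-3) = 19
j: (-1)·(-6) - 6·(-4) = 6 - (-24) = 30
k: 6·3 - (-4)·(-6) = 18 - 24 = -6
p × q = (19, 30, -6)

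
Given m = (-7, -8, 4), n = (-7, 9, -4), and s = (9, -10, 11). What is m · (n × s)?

-785

n × s:
i: 9·11 - (-4)·(-10) = 99 - 40 = 59
j: (-4)·9 - (-7)·11 = -36 - (-77) = 41
k: (-7)·(-10) - 9·9 = 70 - 81 = -11
n × s = (59, 41, -11)
m · (n × s) = (-7)·59 + (-8)·41 + 4·(-11) = -413 - 328 - 44 = -785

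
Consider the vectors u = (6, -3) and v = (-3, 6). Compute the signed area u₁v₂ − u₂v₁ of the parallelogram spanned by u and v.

6·6 - (-3)·(-3) = 36 - 9 = 27

27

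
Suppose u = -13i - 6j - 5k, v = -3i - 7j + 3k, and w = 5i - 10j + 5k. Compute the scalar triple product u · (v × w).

v × w:
i: (-7)·5 - 3·(-10) = -35 - (-30) = -5
j: 3·5 - (-3)·5 = 15 - (-15) = 30
k: (-3)·(-10) - (-7)·5 = 30 - (-35) = 65
v × w = (-5, 30, 65)
u · (v × w) = (-13)·(-5) + (-6)·30 + (-5)·65 = 65 - 180 - 325 = -440

-440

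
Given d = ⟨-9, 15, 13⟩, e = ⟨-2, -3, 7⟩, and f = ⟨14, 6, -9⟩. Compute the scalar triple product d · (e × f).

1725

e × f:
i: (-3)·(-9) - 7·6 = 27 - 42 = -15
j: 7·14 - (-2)·(-9) = 98 - 18 = 80
k: (-2)·6 - (-3)·14 = -12 - (-42) = 30
e × f = (-15, 80, 30)
d · (e × f) = (-9)·(-15) + 15·80 + 13·30 = 135 + 1200 + 390 = 1725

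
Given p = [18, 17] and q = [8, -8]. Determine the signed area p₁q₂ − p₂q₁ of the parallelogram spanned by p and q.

-280

18·(-8) - 17·8 = -144 - 136 = -280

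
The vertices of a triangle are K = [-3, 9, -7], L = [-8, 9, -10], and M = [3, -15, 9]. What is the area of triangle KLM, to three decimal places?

76.531

KL = (-5, 0, -3),  KM = (6, -24, 16)
i: 0·16 - (-3)·(-24) = 0 - 72 = -72
j: (-3)·6 - (-5)·16 = -18 - (-80) = 62
k: (-5)·(-24) - 0·6 = 120 - 0 = 120
KL × KM = (-72, 62, 120)
|KL × KM| = √23428 ≈ 153.0621
area = ½ · 153.0621 ≈ 76.531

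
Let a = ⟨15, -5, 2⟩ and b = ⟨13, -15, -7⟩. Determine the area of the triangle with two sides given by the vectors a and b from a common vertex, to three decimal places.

i: (-5)·(-7) - 2·(-15) = 35 - (-30) = 65
j: 2·13 - 15·(-7) = 26 - (-105) = 131
k: 15·(-15) - (-5)·13 = -225 - (-65) = -160
a × b = (65, 131, -160)
|a × b| = √(65² + 131² + (-160)²) = √46986 ≈ 216.7625
area = ½ · 216.7625 ≈ 108.381

108.381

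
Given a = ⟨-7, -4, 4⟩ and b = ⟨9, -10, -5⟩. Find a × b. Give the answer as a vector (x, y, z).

i: (-4)·(-5) - 4·(-10) = 20 - (-40) = 60
j: 4·9 - (-7)·(-5) = 36 - 35 = 1
k: (-7)·(-10) - (-4)·9 = 70 - (-36) = 106
a × b = (60, 1, 106)

(60, 1, 106)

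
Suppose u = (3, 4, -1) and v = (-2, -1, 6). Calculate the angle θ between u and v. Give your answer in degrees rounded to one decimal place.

u · v = 3·(-2) + 4·(-1) + (-1)·6 = -6 - 4 - 6 = -16
|u|² = 9 + 16 + 1 = 26,  |u| = √26 ≈ 5.099020
|v|² = 4 + 1 + 36 = 41,  |v| = √41 ≈ 6.403124
cos θ = -16 / (5.099020 · 6.403124) ≈ -0.49005
θ = arccos(-0.49005) ≈ 119.3°

119.3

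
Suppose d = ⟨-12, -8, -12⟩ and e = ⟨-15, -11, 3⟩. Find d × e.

i: (-8)·3 - (-12)·(-11) = -24 - 132 = -156
j: (-12)·(-15) - (-12)·3 = 180 - (-36) = 216
k: (-12)·(-11) - (-8)·(-15) = 132 - 120 = 12
d × e = (-156, 216, 12)

(-156, 216, 12)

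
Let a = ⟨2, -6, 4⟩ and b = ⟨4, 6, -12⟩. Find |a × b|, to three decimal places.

72.111

i: (-6)·(-12) - 4·6 = 72 - 24 = 48
j: 4·4 - 2·(-12) = 16 - (-24) = 40
k: 2·6 - (-6)·4 = 12 - (-24) = 36
a × b = (48, 40, 36)
|a × b| = √(48² + 40² + 36²) = √5200 ≈ 72.1110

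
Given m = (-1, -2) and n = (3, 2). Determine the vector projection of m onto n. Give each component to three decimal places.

(-1.615, -1.077)

m · n = (-1)·3 + (-2)·2 = -3 - 4 = -7
|n|² = 9 + 4 = 13
proj_n m = (-7/13) · (3, 2) ≈ (-1.615, -1.077)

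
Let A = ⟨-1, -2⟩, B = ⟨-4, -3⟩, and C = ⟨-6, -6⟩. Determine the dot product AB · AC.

19

AB = B − A = (-3, -1)
AC = C − A = (-5, -4)
AB · AC = (-3)·(-5) + (-1)·(-4) = 15 + 4 = 19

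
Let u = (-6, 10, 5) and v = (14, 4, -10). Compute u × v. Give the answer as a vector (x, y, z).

(-120, 10, -164)

i: 10·(-10) - 5·4 = -100 - 20 = -120
j: 5·14 - (-6)·(-10) = 70 - 60 = 10
k: (-6)·4 - 10·14 = -24 - 140 = -164
u × v = (-120, 10, -164)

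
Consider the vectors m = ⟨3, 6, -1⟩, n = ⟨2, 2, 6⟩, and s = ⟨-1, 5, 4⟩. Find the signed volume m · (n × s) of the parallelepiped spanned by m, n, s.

n × s:
i: 2·4 - 6·5 = 8 - 30 = -22
j: 6·(-1) - 2·4 = -6 - 8 = -14
k: 2·5 - 2·(-1) = 10 - (-2) = 12
n × s = (-22, -14, 12)
m · (n × s) = 3·(-22) + 6·(-14) + (-1)·12 = -66 - 84 - 12 = -162

-162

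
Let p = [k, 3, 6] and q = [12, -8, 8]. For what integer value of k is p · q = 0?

-2

p · q = k·12 + 3·(-8) + 6·8 = 24 + 12k
Set equal to 0: 12k = -24, so k = -2.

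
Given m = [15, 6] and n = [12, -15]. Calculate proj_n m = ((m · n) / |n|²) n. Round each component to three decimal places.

(2.927, -3.659)

m · n = 15·12 + 6·(-15) = 180 - 90 = 90
|n|² = 144 + 225 = 369
proj_n m = (90/369) · (12, -15) ≈ (2.927, -3.659)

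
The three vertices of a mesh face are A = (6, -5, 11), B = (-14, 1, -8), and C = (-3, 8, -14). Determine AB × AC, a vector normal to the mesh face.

(97, -329, -206)

AB = (-20, 6, -19)
AC = (-9, 13, -25)
i: 6·(-25) - (-19)·13 = -150 - (-247) = 97
j: (-19)·(-9) - (-20)·(-25) = 171 - 500 = -329
k: (-20)·13 - 6·(-9) = -260 - (-54) = -206
AB × AC = (97, -329, -206)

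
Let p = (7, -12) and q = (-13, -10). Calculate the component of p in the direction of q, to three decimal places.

1.768

p · q = 7·(-13) + (-12)·(-10) = -91 + 120 = 29
|q| = √(169 + 100) = √269 ≈ 16.4012
comp_q p = 29 / √269 ≈ 1.768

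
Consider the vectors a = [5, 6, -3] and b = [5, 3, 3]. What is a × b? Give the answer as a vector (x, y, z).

i: 6·3 - (-3)·3 = 18 - (-9) = 27
j: (-3)·5 - 5·3 = -15 - 15 = -30
k: 5·3 - 6·5 = 15 - 30 = -15
a × b = (27, -30, -15)

(27, -30, -15)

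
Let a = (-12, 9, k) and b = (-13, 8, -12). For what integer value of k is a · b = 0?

a · b = (-12)·(-13) + 9·8 + k·(-12) = 228 - 12k
Set equal to 0: -12k = -228, so k = 19.

19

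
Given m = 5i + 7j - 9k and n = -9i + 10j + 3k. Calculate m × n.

(111, 66, 113)

i: 7·3 - (-9)·10 = 21 - (-90) = 111
j: (-9)·(-9) - 5·3 = 81 - 15 = 66
k: 5·10 - 7·(-9) = 50 - (-63) = 113
m × n = (111, 66, 113)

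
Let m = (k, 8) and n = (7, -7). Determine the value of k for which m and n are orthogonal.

m · n = k·7 + 8·(-7) = -56 + 7k
Set equal to 0: 7k = 56, so k = 8.

8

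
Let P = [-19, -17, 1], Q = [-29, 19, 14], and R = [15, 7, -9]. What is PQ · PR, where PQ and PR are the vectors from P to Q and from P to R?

394

PQ = Q − P = (-10, 36, 13)
PR = R − P = (34, 24, -10)
PQ · PR = (-10)·34 + 36·24 + 13·(-10) = -340 + 864 - 130 = 394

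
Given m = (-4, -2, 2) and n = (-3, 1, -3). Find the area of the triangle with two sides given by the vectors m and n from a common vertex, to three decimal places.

10.488

i: (-2)·(-3) - 2·1 = 6 - 2 = 4
j: 2·(-3) - (-4)·(-3) = -6 - 12 = -18
k: (-4)·1 - (-2)·(-3) = -4 - 6 = -10
m × n = (4, -18, -10)
|m × n| = √(4² + (-18)² + (-10)²) = √440 ≈ 20.9762
area = ½ · 20.9762 ≈ 10.488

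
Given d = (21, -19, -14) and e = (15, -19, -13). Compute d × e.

(-19, 63, -114)

i: (-19)·(-13) - (-14)·(-19) = 247 - 266 = -19
j: (-14)·15 - 21·(-13) = -210 - (-273) = 63
k: 21·(-19) - (-19)·15 = -399 - (-285) = -114
d × e = (-19, 63, -114)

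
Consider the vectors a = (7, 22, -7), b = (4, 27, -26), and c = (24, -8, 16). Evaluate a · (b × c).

b × c:
i: 27·16 - (-26)·(-8) = 432 - 208 = 224
j: (-26)·24 - 4·16 = -624 - 64 = -688
k: 4·(-8) - 27·24 = -32 - 648 = -680
b × c = (224, -688, -680)
a · (b × c) = 7·224 + 22·(-688) + (-7)·(-680) = 1568 - 15136 + 4760 = -8808

-8808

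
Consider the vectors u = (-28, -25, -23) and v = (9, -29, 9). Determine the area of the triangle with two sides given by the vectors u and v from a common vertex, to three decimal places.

i: (-25)·9 - (-23)·(-29) = -225 - 667 = -892
j: (-23)·9 - (-28)·9 = -207 - (-252) = 45
k: (-28)·(-29) - (-25)·9 = 812 - (-225) = 1037
u × v = (-892, 45, 1037)
|u × v| = √((-892)² + 45² + 1037²) = √1873058 ≈ 1368.5971
area = ½ · 1368.5971 ≈ 684.299

684.299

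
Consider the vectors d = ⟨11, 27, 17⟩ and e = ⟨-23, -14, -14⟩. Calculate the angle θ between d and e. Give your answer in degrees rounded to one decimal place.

148.0

d · e = 11·(-23) + 27·(-14) + 17·(-14) = -253 - 378 - 238 = -869
|d|² = 121 + 729 + 289 = 1139,  |d| = √1139 ≈ 33.749074
|e|² = 529 + 196 + 196 = 921,  |e| = √921 ≈ 30.347982
cos θ = -869 / (33.749074 · 30.347982) ≈ -0.84845
θ = arccos(-0.84845) ≈ 148.0°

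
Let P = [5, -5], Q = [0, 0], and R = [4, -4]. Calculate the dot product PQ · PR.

10

PQ = Q − P = (-5, 5)
PR = R − P = (-1, 1)
PQ · PR = (-5)·(-1) + 5·1 = 5 + 5 = 10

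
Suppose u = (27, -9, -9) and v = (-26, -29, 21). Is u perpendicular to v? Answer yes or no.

u · v = 27·(-26) + (-9)·(-29) + (-9)·21 = -702 + 261 - 189 = -630
Nonzero, so the vectors are not orthogonal.

no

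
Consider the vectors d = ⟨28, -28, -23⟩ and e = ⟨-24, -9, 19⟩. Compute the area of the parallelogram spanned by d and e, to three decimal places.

i: (-28)·19 - (-23)·(-9) = -532 - 207 = -739
j: (-23)·(-24) - 28·19 = 552 - 532 = 20
k: 28·(-9) - (-28)·(-24) = -252 - 672 = -924
d × e = (-739, 20, -924)
|d × e| = √((-739)² + 20² + (-924)²) = √1400297 ≈ 1183.3415

1183.341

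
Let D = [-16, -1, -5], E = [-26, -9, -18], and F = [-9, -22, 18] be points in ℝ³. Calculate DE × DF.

(-457, 139, 266)

DE = (-10, -8, -13)
DF = (7, -21, 23)
i: (-8)·23 - (-13)·(-21) = -184 - 273 = -457
j: (-13)·7 - (-10)·23 = -91 - (-230) = 139
k: (-10)·(-21) - (-8)·7 = 210 - (-56) = 266
DE × DF = (-457, 139, 266)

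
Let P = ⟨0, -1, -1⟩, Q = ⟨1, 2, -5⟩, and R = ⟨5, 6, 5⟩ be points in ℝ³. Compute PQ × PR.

(46, -26, -8)

PQ = (1, 3, -4)
PR = (5, 7, 6)
i: 3·6 - (-4)·7 = 18 - (-28) = 46
j: (-4)·5 - 1·6 = -20 - 6 = -26
k: 1·7 - 3·5 = 7 - 15 = -8
PQ × PR = (46, -26, -8)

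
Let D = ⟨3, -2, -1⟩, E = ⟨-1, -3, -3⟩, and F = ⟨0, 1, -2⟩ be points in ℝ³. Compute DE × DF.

(7, 2, -15)

DE = (-4, -1, -2)
DF = (-3, 3, -1)
i: (-1)·(-1) - (-2)·3 = 1 - (-6) = 7
j: (-2)·(-3) - (-4)·(-1) = 6 - 4 = 2
k: (-4)·3 - (-1)·(-3) = -12 - 3 = -15
DE × DF = (7, 2, -15)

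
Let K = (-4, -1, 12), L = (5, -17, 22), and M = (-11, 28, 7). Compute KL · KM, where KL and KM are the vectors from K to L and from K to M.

-577

KL = L − K = (9, -16, 10)
KM = M − K = (-7, 29, -5)
KL · KM = 9·(-7) + (-16)·29 + 10·(-5) = -63 - 464 - 50 = -577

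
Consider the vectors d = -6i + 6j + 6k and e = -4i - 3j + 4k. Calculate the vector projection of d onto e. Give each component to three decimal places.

(-2.927, -2.195, 2.927)

d · e = (-6)·(-4) + 6·(-3) + 6·4 = 24 - 18 + 24 = 30
|e|² = 16 + 9 + 16 = 41
proj_e d = (30/41) · (-4, -3, 4) ≈ (-2.927, -2.195, 2.927)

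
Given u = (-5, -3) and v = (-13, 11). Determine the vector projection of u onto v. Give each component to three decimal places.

(-1.434, 1.214)

u · v = (-5)·(-13) + (-3)·11 = 65 - 33 = 32
|v|² = 169 + 121 = 290
proj_v u = (32/290) · (-13, 11) ≈ (-1.434, 1.214)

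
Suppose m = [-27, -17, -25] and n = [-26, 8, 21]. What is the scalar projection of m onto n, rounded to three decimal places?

m · n = (-27)·(-26) + (-17)·8 + (-25)·21 = 702 - 136 - 525 = 41
|n| = √(676 + 64 + 441) = √1181 ≈ 34.3657
comp_n m = 41 / √1181 ≈ 1.193

1.193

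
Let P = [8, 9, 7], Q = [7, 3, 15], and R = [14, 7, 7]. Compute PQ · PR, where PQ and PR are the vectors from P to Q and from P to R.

6

PQ = Q − P = (-1, -6, 8)
PR = R − P = (6, -2, 0)
PQ · PR = (-1)·6 + (-6)·(-2) + 8·0 = -6 + 12 + 0 = 6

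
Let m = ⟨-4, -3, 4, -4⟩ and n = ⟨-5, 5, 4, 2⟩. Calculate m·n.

13

m · n = (-4)·(-5) + (-3)·5 + 4·4 + (-4)·2 = 20 - 15 + 16 - 8 = 13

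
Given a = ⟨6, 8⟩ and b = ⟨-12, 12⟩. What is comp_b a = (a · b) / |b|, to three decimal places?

a · b = 6·(-12) + 8·12 = -72 + 96 = 24
|b| = √(144 + 144) = √288 ≈ 16.9706
comp_b a = 24 / √288 ≈ 1.414

1.414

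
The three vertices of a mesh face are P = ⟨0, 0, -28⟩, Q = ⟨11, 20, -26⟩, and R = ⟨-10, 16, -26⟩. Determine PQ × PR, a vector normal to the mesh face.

(8, -42, 376)

PQ = (11, 20, 2)
PR = (-10, 16, 2)
i: 20·2 - 2·16 = 40 - 32 = 8
j: 2·(-10) - 11·2 = -20 - 22 = -42
k: 11·16 - 20·(-10) = 176 - (-200) = 376
PQ × PR = (8, -42, 376)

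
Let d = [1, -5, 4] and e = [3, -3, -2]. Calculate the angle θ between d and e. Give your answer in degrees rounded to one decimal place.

d · e = 1·3 + (-5)·(-3) + 4·(-2) = 3 + 15 - 8 = 10
|d|² = 1 + 25 + 16 = 42,  |d| = √42 ≈ 6.480741
|e|² = 9 + 9 + 4 = 22,  |e| = √22 ≈ 4.690416
cos θ = 10 / (6.480741 · 4.690416) ≈ 0.32898
θ = arccos(0.32898) ≈ 70.8°

70.8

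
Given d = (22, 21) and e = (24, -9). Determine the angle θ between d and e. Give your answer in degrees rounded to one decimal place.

64.2

d · e = 22·24 + 21·(-9) = 528 - 189 = 339
|d|² = 484 + 441 = 925,  |d| = √925 ≈ 30.413813
|e|² = 576 + 81 = 657,  |e| = √657 ≈ 25.632011
cos θ = 339 / (30.413813 · 25.632011) ≈ 0.43486
θ = arccos(0.43486) ≈ 64.2°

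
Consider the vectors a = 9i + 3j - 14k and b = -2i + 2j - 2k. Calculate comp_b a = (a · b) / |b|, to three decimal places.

a · b = 9·(-2) + 3·2 + (-14)·(-2) = -18 + 6 + 28 = 16
|b| = √(4 + 4 + 4) = √12 ≈ 3.4641
comp_b a = 16 / √12 ≈ 4.619

4.619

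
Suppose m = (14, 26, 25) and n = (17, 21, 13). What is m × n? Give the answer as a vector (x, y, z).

i: 26·13 - 25·21 = 338 - 525 = -187
j: 25·17 - 14·13 = 425 - 182 = 243
k: 14·21 - 26·17 = 294 - 442 = -148
m × n = (-187, 243, -148)

(-187, 243, -148)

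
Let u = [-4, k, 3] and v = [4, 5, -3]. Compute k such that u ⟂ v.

5

u · v = (-4)·4 + k·5 + 3·(-3) = -25 + 5k
Set equal to 0: 5k = 25, so k = 5.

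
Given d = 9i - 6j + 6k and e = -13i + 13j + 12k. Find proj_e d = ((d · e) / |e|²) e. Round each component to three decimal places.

(3.317, -3.317, -3.062)

d · e = 9·(-13) + (-6)·13 + 6·12 = -117 - 78 + 72 = -123
|e|² = 169 + 169 + 144 = 482
proj_e d = (-123/482) · (-13, 13, 12) ≈ (3.317, -3.317, -3.062)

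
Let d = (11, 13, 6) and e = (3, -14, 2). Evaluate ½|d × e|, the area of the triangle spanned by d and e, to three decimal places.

111.091

i: 13·2 - 6·(-14) = 26 - (-84) = 110
j: 6·3 - 11·2 = 18 - 22 = -4
k: 11·(-14) - 13·3 = -154 - 39 = -193
d × e = (110, -4, -193)
|d × e| = √(110² + (-4)² + (-193)²) = √49365 ≈ 222.1824
area = ½ · 222.1824 ≈ 111.091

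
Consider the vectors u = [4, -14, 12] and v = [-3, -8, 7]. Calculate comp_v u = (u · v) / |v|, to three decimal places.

u · v = 4·(-3) + (-14)·(-8) + 12·7 = -12 + 112 + 84 = 184
|v| = √(9 + 64 + 49) = √122 ≈ 11.0454
comp_v u = 184 / √122 ≈ 16.659

16.659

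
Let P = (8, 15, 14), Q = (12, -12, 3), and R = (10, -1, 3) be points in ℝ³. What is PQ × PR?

PQ = (4, -27, -11)
PR = (2, -16, -11)
i: (-27)·(-11) - (-11)·(-16) = 297 - 176 = 121
j: (-11)·2 - 4·(-11) = -22 - (-44) = 22
k: 4·(-16) - (-27)·2 = -64 - (-54) = -10
PQ × PR = (121, 22, -10)

(121, 22, -10)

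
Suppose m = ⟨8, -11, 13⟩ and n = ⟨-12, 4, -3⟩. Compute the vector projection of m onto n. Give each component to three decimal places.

(12.710, -4.237, 3.178)

m · n = 8·(-12) + (-11)·4 + 13·(-3) = -96 - 44 - 39 = -179
|n|² = 144 + 16 + 9 = 169
proj_n m = (-179/169) · (-12, 4, -3) ≈ (12.710, -4.237, 3.178)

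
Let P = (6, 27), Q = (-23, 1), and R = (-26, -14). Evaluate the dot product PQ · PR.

1994

PQ = Q − P = (-29, -26)
PR = R − P = (-32, -41)
PQ · PR = (-29)·(-32) + (-26)·(-41) = 928 + 1066 = 1994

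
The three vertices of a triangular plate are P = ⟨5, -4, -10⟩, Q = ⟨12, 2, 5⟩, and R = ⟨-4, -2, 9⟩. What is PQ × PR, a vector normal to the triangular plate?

(84, -268, 68)

PQ = (7, 6, 15)
PR = (-9, 2, 19)
i: 6·19 - 15·2 = 114 - 30 = 84
j: 15·(-9) - 7·19 = -135 - 133 = -268
k: 7·2 - 6·(-9) = 14 - (-54) = 68
PQ × PR = (84, -268, 68)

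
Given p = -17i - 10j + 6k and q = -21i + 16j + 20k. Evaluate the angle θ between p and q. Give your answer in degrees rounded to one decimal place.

62.3

p · q = (-17)·(-21) + (-10)·16 + 6·20 = 357 - 160 + 120 = 317
|p|² = 289 + 100 + 36 = 425,  |p| = √425 ≈ 20.615528
|q|² = 441 + 256 + 400 = 1097,  |q| = √1097 ≈ 33.120990
cos θ = 317 / (20.615528 · 33.120990) ≈ 0.46426
θ = arccos(0.46426) ≈ 62.3°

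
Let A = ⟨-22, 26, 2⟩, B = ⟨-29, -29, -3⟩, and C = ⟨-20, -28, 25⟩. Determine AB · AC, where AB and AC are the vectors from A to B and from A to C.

AB = B − A = (-7, -55, -5)
AC = C − A = (2, -54, 23)
AB · AC = (-7)·2 + (-55)·(-54) + (-5)·23 = -14 + 2970 - 115 = 2841

2841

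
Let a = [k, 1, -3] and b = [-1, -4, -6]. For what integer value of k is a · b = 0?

a · b = k·(-1) + 1·(-4) + (-3)·(-6) = 14 - 1k
Set equal to 0: -1k = -14, so k = 14.

14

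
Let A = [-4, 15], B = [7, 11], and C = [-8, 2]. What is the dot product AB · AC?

AB = B − A = (11, -4)
AC = C − A = (-4, -13)
AB · AC = 11·(-4) + (-4)·(-13) = -44 + 52 = 8

8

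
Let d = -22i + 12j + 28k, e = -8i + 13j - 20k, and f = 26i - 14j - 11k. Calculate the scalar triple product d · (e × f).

e × f:
i: 13·(-11) - (-20)·(-14) = -143 - 280 = -423
j: (-20)·26 - (-8)·(-11) = -520 - 88 = -608
k: (-8)·(-14) - 13·26 = 112 - 338 = -226
e × f = (-423, -608, -226)
d · (e × f) = (-22)·(-423) + 12·(-608) + 28·(-226) = 9306 - 7296 - 6328 = -4318

-4318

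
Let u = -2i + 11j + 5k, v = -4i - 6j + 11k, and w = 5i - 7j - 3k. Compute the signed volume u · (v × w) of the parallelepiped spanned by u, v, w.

573

v × w:
i: (-6)·(-3) - 11·(-7) = 18 - (-77) = 95
j: 11·5 - (-4)·(-3) = 55 - 12 = 43
k: (-4)·(-7) - (-6)·5 = 28 - (-30) = 58
v × w = (95, 43, 58)
u · (v × w) = (-2)·95 + 11·43 + 5·58 = -190 + 473 + 290 = 573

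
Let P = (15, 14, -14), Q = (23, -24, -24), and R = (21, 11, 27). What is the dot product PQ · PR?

-248

PQ = Q − P = (8, -38, -10)
PR = R − P = (6, -3, 41)
PQ · PR = 8·6 + (-38)·(-3) + (-10)·41 = 48 + 114 - 410 = -248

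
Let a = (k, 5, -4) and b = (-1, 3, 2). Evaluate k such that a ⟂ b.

7

a · b = k·(-1) + 5·3 + (-4)·2 = 7 - 1k
Set equal to 0: -1k = -7, so k = 7.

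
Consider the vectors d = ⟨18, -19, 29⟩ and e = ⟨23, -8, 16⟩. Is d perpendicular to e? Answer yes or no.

d · e = 18·23 + (-19)·(-8) + 29·16 = 414 + 152 + 464 = 1030
Nonzero, so the vectors are not orthogonal.

no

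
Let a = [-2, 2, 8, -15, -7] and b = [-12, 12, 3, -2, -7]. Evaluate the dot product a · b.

151

a · b = (-2)·(-12) + 2·12 + 8·3 + (-15)·(-2) + (-7)·(-7) = 24 + 24 + 24 + 30 + 49 = 151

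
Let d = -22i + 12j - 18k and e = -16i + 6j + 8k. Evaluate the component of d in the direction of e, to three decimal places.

14.840

d · e = (-22)·(-16) + 12·6 + (-18)·8 = 352 + 72 - 144 = 280
|e| = √(256 + 36 + 64) = √356 ≈ 18.8680
comp_e d = 280 / √356 ≈ 14.840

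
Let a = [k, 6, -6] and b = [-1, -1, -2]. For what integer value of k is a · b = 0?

a · b = k·(-1) + 6·(-1) + (-6)·(-2) = 6 - 1k
Set equal to 0: -1k = -6, so k = 6.

6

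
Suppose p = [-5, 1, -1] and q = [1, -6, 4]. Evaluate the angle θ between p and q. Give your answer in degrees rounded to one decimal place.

p · q = (-5)·1 + 1·(-6) + (-1)·4 = -5 - 6 - 4 = -15
|p|² = 25 + 1 + 1 = 27,  |p| = √27 ≈ 5.196152
|q|² = 1 + 36 + 16 = 53,  |q| = √53 ≈ 7.280110
cos θ = -15 / (5.196152 · 7.280110) ≈ -0.39653
θ = arccos(-0.39653) ≈ 113.4°

113.4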